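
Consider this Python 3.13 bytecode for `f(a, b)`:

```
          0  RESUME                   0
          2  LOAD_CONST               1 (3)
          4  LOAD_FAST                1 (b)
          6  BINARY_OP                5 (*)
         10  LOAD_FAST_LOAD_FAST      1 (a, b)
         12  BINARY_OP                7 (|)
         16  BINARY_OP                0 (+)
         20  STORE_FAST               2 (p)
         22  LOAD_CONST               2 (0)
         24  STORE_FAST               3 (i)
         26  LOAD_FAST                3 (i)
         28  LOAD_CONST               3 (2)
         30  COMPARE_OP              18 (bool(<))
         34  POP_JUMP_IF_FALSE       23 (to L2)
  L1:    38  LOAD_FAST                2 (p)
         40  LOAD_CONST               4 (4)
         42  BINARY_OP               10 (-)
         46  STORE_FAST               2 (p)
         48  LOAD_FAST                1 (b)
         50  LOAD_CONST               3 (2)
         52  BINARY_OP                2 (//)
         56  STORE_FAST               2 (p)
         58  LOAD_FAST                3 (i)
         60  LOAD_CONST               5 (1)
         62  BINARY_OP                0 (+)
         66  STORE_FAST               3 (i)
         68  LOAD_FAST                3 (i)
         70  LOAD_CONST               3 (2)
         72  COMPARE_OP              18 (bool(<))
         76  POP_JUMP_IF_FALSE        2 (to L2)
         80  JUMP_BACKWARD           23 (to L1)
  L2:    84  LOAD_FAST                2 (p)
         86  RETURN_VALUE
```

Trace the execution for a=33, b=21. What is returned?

10

LOAD_CONST → push 3. Stack: [3]
LOAD_FAST b → push 21. Stack: [3, 21]
BINARY_OP * → 3 * 21 = 63. Stack: [63]
LOAD_FAST_LOAD_FAST a,b → push 33,21. Stack: [63, 33, 21]
BINARY_OP | → 33 | 21 = 53. Stack: [63, 53]
BINARY_OP + → 63 + 53 = 116. Stack: [116]
STORE_FAST p → p=116. Stack: []
LOAD_CONST → push 0. Stack: [0]
STORE_FAST i → i=0. Stack: []
LOAD_FAST i → push 0. Stack: [0]
LOAD_CONST → push 2. Stack: [0, 2]
COMPARE_OP bool(<) → 0 vs 2 = True. Stack: [True]
POP_JUMP_IF_FALSE → pop True; no jump. Stack: []
LOAD_FAST p → push 116. Stack: [116]
LOAD_CONST → push 4. Stack: [116, 4]
BINARY_OP - → 116 - 4 = 112. Stack: [112]
STORE_FAST p → p=112. Stack: []
LOAD_FAST b → push 21. Stack: [21]
LOAD_CONST → push 2. Stack: [21, 2]
BINARY_OP // → 21 // 2 = 10. Stack: [10]
STORE_FAST p → p=10. Stack: []
LOAD_FAST i → push 0. Stack: [0]
LOAD_CONST → push 1. Stack: [0, 1]
BINARY_OP + → 0 + 1 = 1. Stack: [1]
STORE_FAST i → i=1. Stack: []
LOAD_FAST i → push 1. Stack: [1]
LOAD_CONST → push 2. Stack: [1, 2]
COMPARE_OP bool(<) → 1 vs 2 = True. Stack: [True]
POP_JUMP_IF_FALSE → pop True; no jump. Stack: []
LOAD_FAST p → push 10. Stack: [10]
LOAD_CONST → push 4. Stack: [10, 4]
BINARY_OP - → 10 - 4 = 6. Stack: [6]
STORE_FAST p → p=6. Stack: []
LOAD_FAST b → push 21. Stack: [21]
LOAD_CONST → push 2. Stack: [21, 2]
BINARY_OP // → 21 // 2 = 10. Stack: [10]
STORE_FAST p → p=10. Stack: []
LOAD_FAST i → push 1. Stack: [1]
LOAD_CONST → push 1. Stack: [1, 1]
BINARY_OP + → 1 + 1 = 2. Stack: [2]
STORE_FAST i → i=2. Stack: []
LOAD_FAST i → push 2. Stack: [2]
LOAD_CONST → push 2. Stack: [2, 2]
COMPARE_OP bool(<) → 2 vs 2 = False. Stack: [False]
POP_JUMP_IF_FALSE → pop False; jump. Stack: []
LOAD_FAST p → push 10. Stack: [10]
RETURN_VALUE → return 10.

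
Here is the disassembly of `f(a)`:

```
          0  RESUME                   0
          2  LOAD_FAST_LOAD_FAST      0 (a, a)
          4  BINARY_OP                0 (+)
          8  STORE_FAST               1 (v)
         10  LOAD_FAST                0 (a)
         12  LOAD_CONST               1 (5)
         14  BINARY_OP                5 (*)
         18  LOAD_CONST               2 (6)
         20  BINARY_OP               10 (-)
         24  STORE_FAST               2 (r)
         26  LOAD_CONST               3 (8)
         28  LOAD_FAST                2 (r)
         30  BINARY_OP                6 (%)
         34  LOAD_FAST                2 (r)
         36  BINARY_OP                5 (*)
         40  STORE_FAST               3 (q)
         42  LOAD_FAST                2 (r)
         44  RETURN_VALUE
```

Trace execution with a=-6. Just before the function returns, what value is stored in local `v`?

-12

LOAD_FAST_LOAD_FAST a,a → push -6,-6. Stack: [-6, -6]
BINARY_OP + → -6 + -6 = -12. Stack: [-12]
STORE_FAST v → v=-12. Stack: []
LOAD_FAST a → push -6. Stack: [-6]
LOAD_CONST → push 5. Stack: [-6, 5]
BINARY_OP * → -6 * 5 = -30. Stack: [-30]
LOAD_CONST → push 6. Stack: [-30, 6]
BINARY_OP - → -30 - 6 = -36. Stack: [-36]
STORE_FAST r → r=-36. Stack: []
LOAD_CONST → push 8. Stack: [8]
LOAD_FAST r → push -36. Stack: [8, -36]
BINARY_OP % → 8 % -36 = -28. Stack: [-28]
LOAD_FAST r → push -36. Stack: [-28, -36]
BINARY_OP * → -28 * -36 = 1008. Stack: [1008]
STORE_FAST q → q=1008. Stack: []
LOAD_FAST r → push -36. Stack: [-36]
RETURN_VALUE → return -36.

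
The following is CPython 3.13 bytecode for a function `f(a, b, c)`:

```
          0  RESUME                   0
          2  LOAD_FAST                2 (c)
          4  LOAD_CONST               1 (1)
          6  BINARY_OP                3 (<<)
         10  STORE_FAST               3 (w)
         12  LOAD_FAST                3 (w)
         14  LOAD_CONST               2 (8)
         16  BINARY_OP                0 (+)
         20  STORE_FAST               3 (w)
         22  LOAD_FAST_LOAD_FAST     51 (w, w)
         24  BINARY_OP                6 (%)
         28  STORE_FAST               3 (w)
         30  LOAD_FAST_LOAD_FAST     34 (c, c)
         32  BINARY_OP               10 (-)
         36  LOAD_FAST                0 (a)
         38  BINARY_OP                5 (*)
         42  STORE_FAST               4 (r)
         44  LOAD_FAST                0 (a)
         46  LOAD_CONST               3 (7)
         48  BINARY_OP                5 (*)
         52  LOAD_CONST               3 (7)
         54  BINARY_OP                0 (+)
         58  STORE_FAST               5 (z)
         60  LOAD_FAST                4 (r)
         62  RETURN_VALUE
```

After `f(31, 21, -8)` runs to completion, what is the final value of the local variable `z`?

224

LOAD_FAST c → push -8. Stack: [-8]
LOAD_CONST → push 1. Stack: [-8, 1]
BINARY_OP << → -8 << 1 = -16. Stack: [-16]
STORE_FAST w → w=-16. Stack: []
LOAD_FAST w → push -16. Stack: [-16]
LOAD_CONST → push 8. Stack: [-16, 8]
BINARY_OP + → -16 + 8 = -8. Stack: [-8]
STORE_FAST w → w=-8. Stack: []
LOAD_FAST_LOAD_FAST w,w → push -8,-8. Stack: [-8, -8]
BINARY_OP % → -8 % -8 = 0. Stack: [0]
STORE_FAST w → w=0. Stack: []
LOAD_FAST_LOAD_FAST c,c → push -8,-8. Stack: [-8, -8]
BINARY_OP - → -8 - -8 = 0. Stack: [0]
LOAD_FAST a → push 31. Stack: [0, 31]
BINARY_OP * → 0 * 31 = 0. Stack: [0]
STORE_FAST r → r=0. Stack: []
LOAD_FAST a → push 31. Stack: [31]
LOAD_CONST → push 7. Stack: [31, 7]
BINARY_OP * → 31 * 7 = 217. Stack: [217]
LOAD_CONST → push 7. Stack: [217, 7]
BINARY_OP + → 217 + 7 = 224. Stack: [224]
STORE_FAST z → z=224. Stack: []
LOAD_FAST r → push 0. Stack: [0]
RETURN_VALUE → return 0.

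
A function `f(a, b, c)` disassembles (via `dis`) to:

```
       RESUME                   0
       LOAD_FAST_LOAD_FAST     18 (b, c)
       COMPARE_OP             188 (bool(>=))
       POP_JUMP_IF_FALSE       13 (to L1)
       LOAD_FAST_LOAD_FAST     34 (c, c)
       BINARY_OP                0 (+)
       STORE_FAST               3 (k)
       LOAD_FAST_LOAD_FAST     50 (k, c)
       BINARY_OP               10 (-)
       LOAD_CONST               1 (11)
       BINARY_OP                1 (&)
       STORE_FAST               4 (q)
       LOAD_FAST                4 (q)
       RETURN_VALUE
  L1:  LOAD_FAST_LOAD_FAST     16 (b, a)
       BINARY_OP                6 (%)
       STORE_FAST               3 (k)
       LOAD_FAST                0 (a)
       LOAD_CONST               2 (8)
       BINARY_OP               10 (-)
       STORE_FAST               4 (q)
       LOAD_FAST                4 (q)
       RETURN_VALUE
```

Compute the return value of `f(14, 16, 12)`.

8

LOAD_FAST_LOAD_FAST b,c → push 16,12. Stack: [16, 12]
COMPARE_OP bool(>=) → 16 vs 12 = True. Stack: [True]
POP_JUMP_IF_FALSE → pop True; no jump. Stack: []
LOAD_FAST_LOAD_FAST c,c → push 12,12. Stack: [12, 12]
BINARY_OP + → 12 + 12 = 24. Stack: [24]
STORE_FAST k → k=24. Stack: []
LOAD_FAST_LOAD_FAST k,c → push 24,12. Stack: [24, 12]
BINARY_OP - → 24 - 12 = 12. Stack: [12]
LOAD_CONST → push 11. Stack: [12, 11]
BINARY_OP & → 12 & 11 = 8. Stack: [8]
STORE_FAST q → q=8. Stack: []
LOAD_FAST q → push 8. Stack: [8]
RETURN_VALUE → return 8.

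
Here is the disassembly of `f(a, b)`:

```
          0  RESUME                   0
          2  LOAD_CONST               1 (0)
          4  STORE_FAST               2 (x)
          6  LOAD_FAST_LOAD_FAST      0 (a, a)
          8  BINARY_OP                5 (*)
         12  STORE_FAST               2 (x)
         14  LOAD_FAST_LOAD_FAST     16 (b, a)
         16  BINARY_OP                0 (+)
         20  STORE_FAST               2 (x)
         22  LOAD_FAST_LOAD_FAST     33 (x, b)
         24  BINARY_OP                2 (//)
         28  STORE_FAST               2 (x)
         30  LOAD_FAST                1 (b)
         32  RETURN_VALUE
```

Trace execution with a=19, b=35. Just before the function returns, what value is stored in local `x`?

LOAD_CONST → push 0. Stack: [0]
STORE_FAST x → x=0. Stack: []
LOAD_FAST_LOAD_FAST a,a → push 19,19. Stack: [19, 19]
BINARY_OP * → 19 * 19 = 361. Stack: [361]
STORE_FAST x → x=361. Stack: []
LOAD_FAST_LOAD_FAST b,a → push 35,19. Stack: [35, 19]
BINARY_OP + → 35 + 19 = 54. Stack: [54]
STORE_FAST x → x=54. Stack: []
LOAD_FAST_LOAD_FAST x,b → push 54,35. Stack: [54, 35]
BINARY_OP // → 54 // 35 = 1. Stack: [1]
STORE_FAST x → x=1. Stack: []
LOAD_FAST b → push 35. Stack: [35]
RETURN_VALUE → return 35.

1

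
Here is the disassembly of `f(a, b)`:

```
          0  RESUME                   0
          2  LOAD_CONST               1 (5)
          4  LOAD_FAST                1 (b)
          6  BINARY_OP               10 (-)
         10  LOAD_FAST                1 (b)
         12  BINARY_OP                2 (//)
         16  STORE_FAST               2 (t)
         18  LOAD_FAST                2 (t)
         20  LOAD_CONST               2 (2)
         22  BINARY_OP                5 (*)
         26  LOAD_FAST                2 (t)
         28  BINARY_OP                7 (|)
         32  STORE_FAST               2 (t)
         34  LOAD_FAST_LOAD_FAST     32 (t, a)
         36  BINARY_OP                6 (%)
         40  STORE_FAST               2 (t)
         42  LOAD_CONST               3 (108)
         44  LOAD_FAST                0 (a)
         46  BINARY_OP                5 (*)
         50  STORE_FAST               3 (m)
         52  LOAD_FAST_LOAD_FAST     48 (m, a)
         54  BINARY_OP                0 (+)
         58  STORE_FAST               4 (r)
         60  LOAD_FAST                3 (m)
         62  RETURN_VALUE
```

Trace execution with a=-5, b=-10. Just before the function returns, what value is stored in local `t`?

-2

LOAD_CONST → push 5. Stack: [5]
LOAD_FAST b → push -10. Stack: [5, -10]
BINARY_OP - → 5 - -10 = 15. Stack: [15]
LOAD_FAST b → push -10. Stack: [15, -10]
BINARY_OP // → 15 // -10 = -2. Stack: [-2]
STORE_FAST t → t=-2. Stack: []
LOAD_FAST t → push -2. Stack: [-2]
LOAD_CONST → push 2. Stack: [-2, 2]
BINARY_OP * → -2 * 2 = -4. Stack: [-4]
LOAD_FAST t → push -2. Stack: [-4, -2]
BINARY_OP | → -4 | -2 = -2. Stack: [-2]
STORE_FAST t → t=-2. Stack: []
LOAD_FAST_LOAD_FAST t,a → push -2,-5. Stack: [-2, -5]
BINARY_OP % → -2 % -5 = -2. Stack: [-2]
STORE_FAST t → t=-2. Stack: []
LOAD_CONST → push 108. Stack: [108]
LOAD_FAST a → push -5. Stack: [108, -5]
BINARY_OP * → 108 * -5 = -540. Stack: [-540]
STORE_FAST m → m=-540. Stack: []
LOAD_FAST_LOAD_FAST m,a → push -540,-5. Stack: [-540, -5]
BINARY_OP + → -540 + -5 = -545. Stack: [-545]
STORE_FAST r → r=-545. Stack: []
LOAD_FAST m → push -540. Stack: [-540]
RETURN_VALUE → return -540.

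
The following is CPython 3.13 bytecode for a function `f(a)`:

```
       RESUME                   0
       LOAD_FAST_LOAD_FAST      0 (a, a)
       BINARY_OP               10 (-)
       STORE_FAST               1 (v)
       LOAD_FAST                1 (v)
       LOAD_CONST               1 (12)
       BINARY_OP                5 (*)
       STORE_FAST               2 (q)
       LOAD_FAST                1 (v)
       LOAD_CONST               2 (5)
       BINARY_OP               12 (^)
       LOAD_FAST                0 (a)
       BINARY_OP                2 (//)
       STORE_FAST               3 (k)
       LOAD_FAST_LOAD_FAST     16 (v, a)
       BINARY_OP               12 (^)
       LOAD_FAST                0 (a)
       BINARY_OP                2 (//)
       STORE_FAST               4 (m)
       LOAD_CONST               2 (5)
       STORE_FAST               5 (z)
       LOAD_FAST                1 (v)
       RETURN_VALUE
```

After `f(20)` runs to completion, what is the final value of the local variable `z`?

LOAD_FAST_LOAD_FAST a,a → push 20,20. Stack: [20, 20]
BINARY_OP - → 20 - 20 = 0. Stack: [0]
STORE_FAST v → v=0. Stack: []
LOAD_FAST v → push 0. Stack: [0]
LOAD_CONST → push 12. Stack: [0, 12]
BINARY_OP * → 0 * 12 = 0. Stack: [0]
STORE_FAST q → q=0. Stack: []
LOAD_FAST v → push 0. Stack: [0]
LOAD_CONST → push 5. Stack: [0, 5]
BINARY_OP ^ → 0 ^ 5 = 5. Stack: [5]
LOAD_FAST a → push 20. Stack: [5, 20]
BINARY_OP // → 5 // 20 = 0. Stack: [0]
STORE_FAST k → k=0. Stack: []
LOAD_FAST_LOAD_FAST v,a → push 0,20. Stack: [0, 20]
BINARY_OP ^ → 0 ^ 20 = 20. Stack: [20]
LOAD_FAST a → push 20. Stack: [20, 20]
BINARY_OP // → 20 // 20 = 1. Stack: [1]
STORE_FAST m → m=1. Stack: []
LOAD_CONST → push 5. Stack: [5]
STORE_FAST z → z=5. Stack: []
LOAD_FAST v → push 0. Stack: [0]
RETURN_VALUE → return 0.

5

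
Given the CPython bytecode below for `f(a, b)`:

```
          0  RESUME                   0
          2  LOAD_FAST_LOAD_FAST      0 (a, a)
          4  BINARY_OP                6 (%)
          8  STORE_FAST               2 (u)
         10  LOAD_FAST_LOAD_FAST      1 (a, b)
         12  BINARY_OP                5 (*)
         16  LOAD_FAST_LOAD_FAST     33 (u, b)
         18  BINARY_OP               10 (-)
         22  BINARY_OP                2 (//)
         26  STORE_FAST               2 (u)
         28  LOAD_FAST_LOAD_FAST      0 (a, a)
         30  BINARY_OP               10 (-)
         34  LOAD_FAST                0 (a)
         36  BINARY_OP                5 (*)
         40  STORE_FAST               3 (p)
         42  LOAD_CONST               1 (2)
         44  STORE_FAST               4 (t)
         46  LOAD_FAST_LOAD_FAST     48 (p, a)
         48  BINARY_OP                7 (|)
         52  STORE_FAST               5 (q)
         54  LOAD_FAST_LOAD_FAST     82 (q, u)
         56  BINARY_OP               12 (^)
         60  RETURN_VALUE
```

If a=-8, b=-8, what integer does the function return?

LOAD_FAST_LOAD_FAST a,a → push -8,-8. Stack: [-8, -8]
BINARY_OP % → -8 % -8 = 0. Stack: [0]
STORE_FAST u → u=0. Stack: []
LOAD_FAST_LOAD_FAST a,b → push -8,-8. Stack: [-8, -8]
BINARY_OP * → -8 * -8 = 64. Stack: [64]
LOAD_FAST_LOAD_FAST u,b → push 0,-8. Stack: [64, 0, -8]
BINARY_OP - → 0 - -8 = 8. Stack: [64, 8]
BINARY_OP // → 64 // 8 = 8. Stack: [8]
STORE_FAST u → u=8. Stack: []
LOAD_FAST_LOAD_FAST a,a → push -8,-8. Stack: [-8, -8]
BINARY_OP - → -8 - -8 = 0. Stack: [0]
LOAD_FAST a → push -8. Stack: [0, -8]
BINARY_OP * → 0 * -8 = 0. Stack: [0]
STORE_FAST p → p=0. Stack: []
LOAD_CONST → push 2. Stack: [2]
STORE_FAST t → t=2. Stack: []
LOAD_FAST_LOAD_FAST p,a → push 0,-8. Stack: [0, -8]
BINARY_OP | → 0 | -8 = -8. Stack: [-8]
STORE_FAST q → q=-8. Stack: []
LOAD_FAST_LOAD_FAST q,u → push -8,8. Stack: [-8, 8]
BINARY_OP ^ → -8 ^ 8 = -16. Stack: [-16]
RETURN_VALUE → return -16.

-16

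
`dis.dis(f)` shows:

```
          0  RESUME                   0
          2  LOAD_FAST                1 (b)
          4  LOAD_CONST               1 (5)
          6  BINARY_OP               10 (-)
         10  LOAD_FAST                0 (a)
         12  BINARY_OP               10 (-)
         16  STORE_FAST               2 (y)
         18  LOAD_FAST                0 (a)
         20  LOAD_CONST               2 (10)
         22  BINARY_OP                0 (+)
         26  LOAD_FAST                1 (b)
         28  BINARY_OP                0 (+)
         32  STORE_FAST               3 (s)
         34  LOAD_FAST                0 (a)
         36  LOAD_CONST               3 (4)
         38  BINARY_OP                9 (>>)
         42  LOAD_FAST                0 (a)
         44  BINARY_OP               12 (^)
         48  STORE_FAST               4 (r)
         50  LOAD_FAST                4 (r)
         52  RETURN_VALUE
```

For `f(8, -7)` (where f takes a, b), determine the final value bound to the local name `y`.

-20

LOAD_FAST b → push -7. Stack: [-7]
LOAD_CONST → push 5. Stack: [-7, 5]
BINARY_OP - → -7 - 5 = -12. Stack: [-12]
LOAD_FAST a → push 8. Stack: [-12, 8]
BINARY_OP - → -12 - 8 = -20. Stack: [-20]
STORE_FAST y → y=-20. Stack: []
LOAD_FAST a → push 8. Stack: [8]
LOAD_CONST → push 10. Stack: [8, 10]
BINARY_OP + → 8 + 10 = 18. Stack: [18]
LOAD_FAST b → push -7. Stack: [18, -7]
BINARY_OP + → 18 + -7 = 11. Stack: [11]
STORE_FAST s → s=11. Stack: []
LOAD_FAST a → push 8. Stack: [8]
LOAD_CONST → push 4. Stack: [8, 4]
BINARY_OP >> → 8 >> 4 = 0. Stack: [0]
LOAD_FAST a → push 8. Stack: [0, 8]
BINARY_OP ^ → 0 ^ 8 = 8. Stack: [8]
STORE_FAST r → r=8. Stack: []
LOAD_FAST r → push 8. Stack: [8]
RETURN_VALUE → return 8.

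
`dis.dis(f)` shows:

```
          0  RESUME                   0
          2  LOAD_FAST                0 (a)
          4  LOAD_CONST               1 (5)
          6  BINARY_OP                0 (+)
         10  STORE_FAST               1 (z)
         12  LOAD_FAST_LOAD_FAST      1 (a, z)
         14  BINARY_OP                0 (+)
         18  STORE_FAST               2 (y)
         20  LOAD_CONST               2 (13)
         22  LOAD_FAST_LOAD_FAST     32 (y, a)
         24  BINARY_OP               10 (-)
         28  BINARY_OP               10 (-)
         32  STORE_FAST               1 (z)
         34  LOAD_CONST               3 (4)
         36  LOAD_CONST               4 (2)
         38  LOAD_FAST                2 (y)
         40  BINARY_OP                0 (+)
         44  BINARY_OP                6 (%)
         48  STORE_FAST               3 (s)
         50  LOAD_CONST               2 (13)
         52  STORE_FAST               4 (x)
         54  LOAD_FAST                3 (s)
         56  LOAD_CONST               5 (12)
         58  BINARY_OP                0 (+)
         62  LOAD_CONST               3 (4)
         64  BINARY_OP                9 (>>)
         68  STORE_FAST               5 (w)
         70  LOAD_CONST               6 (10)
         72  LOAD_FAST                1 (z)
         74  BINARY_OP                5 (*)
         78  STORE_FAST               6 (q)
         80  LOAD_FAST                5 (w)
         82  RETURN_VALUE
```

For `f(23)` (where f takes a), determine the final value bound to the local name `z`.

-15

LOAD_FAST a → push 23. Stack: [23]
LOAD_CONST → push 5. Stack: [23, 5]
BINARY_OP + → 23 + 5 = 28. Stack: [28]
STORE_FAST z → z=28. Stack: []
LOAD_FAST_LOAD_FAST a,z → push 23,28. Stack: [23, 28]
BINARY_OP + → 23 + 28 = 51. Stack: [51]
STORE_FAST y → y=51. Stack: []
LOAD_CONST → push 13. Stack: [13]
LOAD_FAST_LOAD_FAST y,a → push 51,23. Stack: [13, 51, 23]
BINARY_OP - → 51 - 23 = 28. Stack: [13, 28]
BINARY_OP - → 13 - 28 = -15. Stack: [-15]
STORE_FAST z → z=-15. Stack: []
LOAD_CONST → push 4. Stack: [4]
LOAD_CONST → push 2. Stack: [4, 2]
LOAD_FAST y → push 51. Stack: [4, 2, 51]
BINARY_OP + → 2 + 51 = 53. Stack: [4, 53]
BINARY_OP % → 4 % 53 = 4. Stack: [4]
STORE_FAST s → s=4. Stack: []
LOAD_CONST → push 13. Stack: [13]
STORE_FAST x → x=13. Stack: []
LOAD_FAST s → push 4. Stack: [4]
LOAD_CONST → push 12. Stack: [4, 12]
BINARY_OP + → 4 + 12 = 16. Stack: [16]
LOAD_CONST → push 4. Stack: [16, 4]
BINARY_OP >> → 16 >> 4 = 1. Stack: [1]
STORE_FAST w → w=1. Stack: []
LOAD_CONST → push 10. Stack: [10]
LOAD_FAST z → push -15. Stack: [10, -15]
BINARY_OP * → 10 * -15 = -150. Stack: [-150]
STORE_FAST q → q=-150. Stack: []
LOAD_FAST w → push 1. Stack: [1]
RETURN_VALUE → return 1.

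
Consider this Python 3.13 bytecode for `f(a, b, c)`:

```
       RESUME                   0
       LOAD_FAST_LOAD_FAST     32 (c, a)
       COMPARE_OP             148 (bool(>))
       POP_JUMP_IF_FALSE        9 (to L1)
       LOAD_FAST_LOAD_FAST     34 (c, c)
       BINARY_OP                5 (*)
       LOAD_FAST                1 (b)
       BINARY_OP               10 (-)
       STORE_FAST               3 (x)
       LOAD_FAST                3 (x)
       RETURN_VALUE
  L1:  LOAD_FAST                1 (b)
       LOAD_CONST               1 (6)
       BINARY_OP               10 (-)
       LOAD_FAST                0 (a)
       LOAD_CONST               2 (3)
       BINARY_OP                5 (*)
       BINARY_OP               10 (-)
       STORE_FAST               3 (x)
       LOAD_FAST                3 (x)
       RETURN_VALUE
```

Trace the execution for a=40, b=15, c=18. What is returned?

LOAD_FAST_LOAD_FAST c,a → push 18,40. Stack: [18, 40]
COMPARE_OP bool(>) → 18 vs 40 = False. Stack: [False]
POP_JUMP_IF_FALSE → pop False; jump. Stack: []
LOAD_FAST b → push 15. Stack: [15]
LOAD_CONST → push 6. Stack: [15, 6]
BINARY_OP - → 15 - 6 = 9. Stack: [9]
LOAD_FAST a → push 40. Stack: [9, 40]
LOAD_CONST → push 3. Stack: [9, 40, 3]
BINARY_OP * → 40 * 3 = 120. Stack: [9, 120]
BINARY_OP - → 9 - 120 = -111. Stack: [-111]
STORE_FAST x → x=-111. Stack: []
LOAD_FAST x → push -111. Stack: [-111]
RETURN_VALUE → return -111.

-111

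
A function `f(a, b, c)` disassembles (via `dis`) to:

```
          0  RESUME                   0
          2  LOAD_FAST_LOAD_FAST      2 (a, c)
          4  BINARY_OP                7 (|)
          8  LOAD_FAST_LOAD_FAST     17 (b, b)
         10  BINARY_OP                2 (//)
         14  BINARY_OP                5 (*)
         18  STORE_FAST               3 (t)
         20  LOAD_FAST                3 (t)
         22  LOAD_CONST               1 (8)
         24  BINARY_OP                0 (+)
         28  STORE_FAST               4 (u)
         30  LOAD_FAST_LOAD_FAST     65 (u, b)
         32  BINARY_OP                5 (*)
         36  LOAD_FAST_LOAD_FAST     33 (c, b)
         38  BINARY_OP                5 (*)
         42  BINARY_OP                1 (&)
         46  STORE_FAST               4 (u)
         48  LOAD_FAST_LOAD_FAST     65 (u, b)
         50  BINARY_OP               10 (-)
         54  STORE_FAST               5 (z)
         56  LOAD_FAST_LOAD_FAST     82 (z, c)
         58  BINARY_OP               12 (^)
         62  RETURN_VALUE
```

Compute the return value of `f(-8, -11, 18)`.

LOAD_FAST_LOAD_FAST a,c → push -8,18. Stack: [-8, 18]
BINARY_OP | → -8 | 18 = -6. Stack: [-6]
LOAD_FAST_LOAD_FAST b,b → push -11,-11. Stack: [-6, -11, -11]
BINARY_OP // → -11 // -11 = 1. Stack: [-6, 1]
BINARY_OP * → -6 * 1 = -6. Stack: [-6]
STORE_FAST t → t=-6. Stack: []
LOAD_FAST t → push -6. Stack: [-6]
LOAD_CONST → push 8. Stack: [-6, 8]
BINARY_OP + → -6 + 8 = 2. Stack: [2]
STORE_FAST u → u=2. Stack: []
LOAD_FAST_LOAD_FAST u,b → push 2,-11. Stack: [2, -11]
BINARY_OP * → 2 * -11 = -22. Stack: [-22]
LOAD_FAST_LOAD_FAST c,b → push 18,-11. Stack: [-22, 18, -11]
BINARY_OP * → 18 * -11 = -198. Stack: [-22, -198]
BINARY_OP & → -22 & -198 = -214. Stack: [-214]
STORE_FAST u → u=-214. Stack: []
LOAD_FAST_LOAD_FAST u,b → push -214,-11. Stack: [-214, -11]
BINARY_OP - → -214 - -11 = -203. Stack: [-203]
STORE_FAST z → z=-203. Stack: []
LOAD_FAST_LOAD_FAST z,c → push -203,18. Stack: [-203, 18]
BINARY_OP ^ → -203 ^ 18 = -217. Stack: [-217]
RETURN_VALUE → return -217.

-217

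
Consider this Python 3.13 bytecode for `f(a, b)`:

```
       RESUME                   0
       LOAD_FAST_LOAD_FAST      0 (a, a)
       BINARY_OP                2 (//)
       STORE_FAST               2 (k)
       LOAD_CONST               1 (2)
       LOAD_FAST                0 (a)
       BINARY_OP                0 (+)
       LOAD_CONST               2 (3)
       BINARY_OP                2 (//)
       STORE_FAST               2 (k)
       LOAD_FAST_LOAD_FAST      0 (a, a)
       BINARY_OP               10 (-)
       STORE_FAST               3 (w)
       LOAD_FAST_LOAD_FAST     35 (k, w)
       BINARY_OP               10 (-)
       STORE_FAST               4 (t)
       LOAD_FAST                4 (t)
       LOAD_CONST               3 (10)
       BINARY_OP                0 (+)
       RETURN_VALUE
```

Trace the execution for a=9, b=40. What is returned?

LOAD_FAST_LOAD_FAST a,a → push 9,9. Stack: [9, 9]
BINARY_OP // → 9 // 9 = 1. Stack: [1]
STORE_FAST k → k=1. Stack: []
LOAD_CONST → push 2. Stack: [2]
LOAD_FAST a → push 9. Stack: [2, 9]
BINARY_OP + → 2 + 9 = 11. Stack: [11]
LOAD_CONST → push 3. Stack: [11, 3]
BINARY_OP // → 11 // 3 = 3. Stack: [3]
STORE_FAST k → k=3. Stack: []
LOAD_FAST_LOAD_FAST a,a → push 9,9. Stack: [9, 9]
BINARY_OP - → 9 - 9 = 0. Stack: [0]
STORE_FAST w → w=0. Stack: []
LOAD_FAST_LOAD_FAST k,w → push 3,0. Stack: [3, 0]
BINARY_OP - → 3 - 0 = 3. Stack: [3]
STORE_FAST t → t=3. Stack: []
LOAD_FAST t → push 3. Stack: [3]
LOAD_CONST → push 10. Stack: [3, 10]
BINARY_OP + → 3 + 10 = 13. Stack: [13]
RETURN_VALUE → return 13.

13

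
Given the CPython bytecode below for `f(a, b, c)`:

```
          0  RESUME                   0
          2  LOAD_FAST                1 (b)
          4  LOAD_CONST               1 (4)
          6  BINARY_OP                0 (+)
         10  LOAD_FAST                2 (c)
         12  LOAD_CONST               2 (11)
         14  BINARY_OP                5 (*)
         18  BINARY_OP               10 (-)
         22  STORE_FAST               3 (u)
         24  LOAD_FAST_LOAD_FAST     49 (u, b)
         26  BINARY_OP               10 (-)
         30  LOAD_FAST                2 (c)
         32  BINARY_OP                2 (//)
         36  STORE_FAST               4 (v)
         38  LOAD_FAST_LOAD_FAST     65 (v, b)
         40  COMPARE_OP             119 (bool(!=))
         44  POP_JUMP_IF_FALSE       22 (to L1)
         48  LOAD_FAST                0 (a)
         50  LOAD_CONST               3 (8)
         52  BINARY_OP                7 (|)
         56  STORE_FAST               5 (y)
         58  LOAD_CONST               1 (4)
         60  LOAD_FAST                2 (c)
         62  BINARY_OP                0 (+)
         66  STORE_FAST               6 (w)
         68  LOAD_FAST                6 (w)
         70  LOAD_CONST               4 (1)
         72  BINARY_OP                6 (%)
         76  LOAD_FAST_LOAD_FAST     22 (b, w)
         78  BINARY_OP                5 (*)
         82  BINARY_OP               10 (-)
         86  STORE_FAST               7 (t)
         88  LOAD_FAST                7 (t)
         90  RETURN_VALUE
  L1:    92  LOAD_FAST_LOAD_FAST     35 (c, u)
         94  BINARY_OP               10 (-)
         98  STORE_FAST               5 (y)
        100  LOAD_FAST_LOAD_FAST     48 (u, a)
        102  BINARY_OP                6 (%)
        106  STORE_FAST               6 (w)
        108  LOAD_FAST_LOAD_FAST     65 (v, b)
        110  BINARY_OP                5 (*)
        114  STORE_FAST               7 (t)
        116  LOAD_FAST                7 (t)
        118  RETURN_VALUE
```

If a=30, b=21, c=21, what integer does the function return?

LOAD_FAST b → push 21. Stack: [21]
LOAD_CONST → push 4. Stack: [21, 4]
BINARY_OP + → 21 + 4 = 25. Stack: [25]
LOAD_FAST c → push 21. Stack: [25, 21]
LOAD_CONST → push 11. Stack: [25, 21, 11]
BINARY_OP * → 21 * 11 = 231. Stack: [25, 231]
BINARY_OP - → 25 - 231 = -206. Stack: [-206]
STORE_FAST u → u=-206. Stack: []
LOAD_FAST_LOAD_FAST u,b → push -206,21. Stack: [-206, 21]
BINARY_OP - → -206 - 21 = -227. Stack: [-227]
LOAD_FAST c → push 21. Stack: [-227, 21]
BINARY_OP // → -227 // 21 = -11. Stack: [-11]
STORE_FAST v → v=-11. Stack: []
LOAD_FAST_LOAD_FAST v,b → push -11,21. Stack: [-11, 21]
COMPARE_OP bool(!=) → -11 vs 21 = True. Stack: [True]
POP_JUMP_IF_FALSE → pop True; no jump. Stack: []
LOAD_FAST a → push 30. Stack: [30]
LOAD_CONST → push 8. Stack: [30, 8]
BINARY_OP | → 30 | 8 = 30. Stack: [30]
STORE_FAST y → y=30. Stack: []
LOAD_CONST → push 4. Stack: [4]
LOAD_FAST c → push 21. Stack: [4, 21]
BINARY_OP + → 4 + 21 = 25. Stack: [25]
STORE_FAST w → w=25. Stack: []
LOAD_FAST w → push 25. Stack: [25]
LOAD_CONST → push 1. Stack: [25, 1]
BINARY_OP % → 25 % 1 = 0. Stack: [0]
LOAD_FAST_LOAD_FAST b,w → push 21,25. Stack: [0, 21, 25]
BINARY_OP * → 21 * 25 = 525. Stack: [0, 525]
BINARY_OP - → 0 - 525 = -525. Stack: [-525]
STORE_FAST t → t=-525. Stack: []
LOAD_FAST t → push -525. Stack: [-525]
RETURN_VALUE → return -525.

-525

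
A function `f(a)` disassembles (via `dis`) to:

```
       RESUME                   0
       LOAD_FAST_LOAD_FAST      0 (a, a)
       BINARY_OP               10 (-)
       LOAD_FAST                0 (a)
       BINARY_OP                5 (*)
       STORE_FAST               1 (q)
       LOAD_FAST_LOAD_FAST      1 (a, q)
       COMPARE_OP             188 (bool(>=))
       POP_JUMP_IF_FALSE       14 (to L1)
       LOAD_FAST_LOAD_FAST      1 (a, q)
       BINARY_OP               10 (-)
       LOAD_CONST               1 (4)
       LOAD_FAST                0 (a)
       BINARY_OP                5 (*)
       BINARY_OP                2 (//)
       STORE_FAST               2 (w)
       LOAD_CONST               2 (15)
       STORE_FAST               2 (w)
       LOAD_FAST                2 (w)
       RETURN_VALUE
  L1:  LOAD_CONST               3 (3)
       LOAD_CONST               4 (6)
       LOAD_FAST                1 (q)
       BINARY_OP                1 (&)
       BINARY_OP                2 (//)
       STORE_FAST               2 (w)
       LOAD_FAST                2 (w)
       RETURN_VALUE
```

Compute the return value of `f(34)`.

15

LOAD_FAST_LOAD_FAST a,a → push 34,34. Stack: [34, 34]
BINARY_OP - → 34 - 34 = 0. Stack: [0]
LOAD_FAST a → push 34. Stack: [0, 34]
BINARY_OP * → 0 * 34 = 0. Stack: [0]
STORE_FAST q → q=0. Stack: []
LOAD_FAST_LOAD_FAST a,q → push 34,0. Stack: [34, 0]
COMPARE_OP bool(>=) → 34 vs 0 = True. Stack: [True]
POP_JUMP_IF_FALSE → pop True; no jump. Stack: []
LOAD_FAST_LOAD_FAST a,q → push 34,0. Stack: [34, 0]
BINARY_OP - → 34 - 0 = 34. Stack: [34]
LOAD_CONST → push 4. Stack: [34, 4]
LOAD_FAST a → push 34. Stack: [34, 4, 34]
BINARY_OP * → 4 * 34 = 136. Stack: [34, 136]
BINARY_OP // → 34 // 136 = 0. Stack: [0]
STORE_FAST w → w=0. Stack: []
LOAD_CONST → push 15. Stack: [15]
STORE_FAST w → w=15. Stack: []
LOAD_FAST w → push 15. Stack: [15]
RETURN_VALUE → return 15.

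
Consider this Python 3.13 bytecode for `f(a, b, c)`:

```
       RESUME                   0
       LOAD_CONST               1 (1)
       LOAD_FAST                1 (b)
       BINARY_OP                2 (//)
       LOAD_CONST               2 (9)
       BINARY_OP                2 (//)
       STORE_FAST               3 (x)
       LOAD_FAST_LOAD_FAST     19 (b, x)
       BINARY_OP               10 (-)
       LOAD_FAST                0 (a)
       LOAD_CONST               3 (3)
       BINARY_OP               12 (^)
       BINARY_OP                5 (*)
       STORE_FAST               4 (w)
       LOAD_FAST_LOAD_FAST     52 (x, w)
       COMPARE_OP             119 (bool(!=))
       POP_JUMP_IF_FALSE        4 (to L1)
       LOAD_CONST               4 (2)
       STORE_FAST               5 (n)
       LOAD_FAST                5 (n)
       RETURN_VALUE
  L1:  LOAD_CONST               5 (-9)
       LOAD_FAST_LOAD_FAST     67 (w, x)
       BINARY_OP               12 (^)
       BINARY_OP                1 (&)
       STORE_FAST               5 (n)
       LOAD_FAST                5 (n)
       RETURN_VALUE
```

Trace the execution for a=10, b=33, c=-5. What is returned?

2

LOAD_CONST → push 1. Stack: [1]
LOAD_FAST b → push 33. Stack: [1, 33]
BINARY_OP // → 1 // 33 = 0. Stack: [0]
LOAD_CONST → push 9. Stack: [0, 9]
BINARY_OP // → 0 // 9 = 0. Stack: [0]
STORE_FAST x → x=0. Stack: []
LOAD_FAST_LOAD_FAST b,x → push 33,0. Stack: [33, 0]
BINARY_OP - → 33 - 0 = 33. Stack: [33]
LOAD_FAST a → push 10. Stack: [33, 10]
LOAD_CONST → push 3. Stack: [33, 10, 3]
BINARY_OP ^ → 10 ^ 3 = 9. Stack: [33, 9]
BINARY_OP * → 33 * 9 = 297. Stack: [297]
STORE_FAST w → w=297. Stack: []
LOAD_FAST_LOAD_FAST x,w → push 0,297. Stack: [0, 297]
COMPARE_OP bool(!=) → 0 vs 297 = True. Stack: [True]
POP_JUMP_IF_FALSE → pop True; no jump. Stack: []
LOAD_CONST → push 2. Stack: [2]
STORE_FAST n → n=2. Stack: []
LOAD_FAST n → push 2. Stack: [2]
RETURN_VALUE → return 2.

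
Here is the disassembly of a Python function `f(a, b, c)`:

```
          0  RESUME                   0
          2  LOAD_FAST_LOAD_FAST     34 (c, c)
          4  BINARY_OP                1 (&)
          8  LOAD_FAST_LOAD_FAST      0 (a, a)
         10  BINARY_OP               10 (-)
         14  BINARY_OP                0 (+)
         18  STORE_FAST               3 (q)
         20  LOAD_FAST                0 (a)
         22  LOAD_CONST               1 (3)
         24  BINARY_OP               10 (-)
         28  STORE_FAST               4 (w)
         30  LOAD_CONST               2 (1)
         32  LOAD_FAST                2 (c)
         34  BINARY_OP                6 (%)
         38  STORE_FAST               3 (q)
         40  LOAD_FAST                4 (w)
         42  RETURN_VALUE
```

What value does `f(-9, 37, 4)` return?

LOAD_FAST_LOAD_FAST c,c → push 4,4. Stack: [4, 4]
BINARY_OP & → 4 & 4 = 4. Stack: [4]
LOAD_FAST_LOAD_FAST a,a → push -9,-9. Stack: [4, -9, -9]
BINARY_OP - → -9 - -9 = 0. Stack: [4, 0]
BINARY_OP + → 4 + 0 = 4. Stack: [4]
STORE_FAST q → q=4. Stack: []
LOAD_FAST a → push -9. Stack: [-9]
LOAD_CONST → push 3. Stack: [-9, 3]
BINARY_OP - → -9 - 3 = -12. Stack: [-12]
STORE_FAST w → w=-12. Stack: []
LOAD_CONST → push 1. Stack: [1]
LOAD_FAST c → push 4. Stack: [1, 4]
BINARY_OP % → 1 % 4 = 1. Stack: [1]
STORE_FAST q → q=1. Stack: []
LOAD_FAST w → push -12. Stack: [-12]
RETURN_VALUE → return -12.

-12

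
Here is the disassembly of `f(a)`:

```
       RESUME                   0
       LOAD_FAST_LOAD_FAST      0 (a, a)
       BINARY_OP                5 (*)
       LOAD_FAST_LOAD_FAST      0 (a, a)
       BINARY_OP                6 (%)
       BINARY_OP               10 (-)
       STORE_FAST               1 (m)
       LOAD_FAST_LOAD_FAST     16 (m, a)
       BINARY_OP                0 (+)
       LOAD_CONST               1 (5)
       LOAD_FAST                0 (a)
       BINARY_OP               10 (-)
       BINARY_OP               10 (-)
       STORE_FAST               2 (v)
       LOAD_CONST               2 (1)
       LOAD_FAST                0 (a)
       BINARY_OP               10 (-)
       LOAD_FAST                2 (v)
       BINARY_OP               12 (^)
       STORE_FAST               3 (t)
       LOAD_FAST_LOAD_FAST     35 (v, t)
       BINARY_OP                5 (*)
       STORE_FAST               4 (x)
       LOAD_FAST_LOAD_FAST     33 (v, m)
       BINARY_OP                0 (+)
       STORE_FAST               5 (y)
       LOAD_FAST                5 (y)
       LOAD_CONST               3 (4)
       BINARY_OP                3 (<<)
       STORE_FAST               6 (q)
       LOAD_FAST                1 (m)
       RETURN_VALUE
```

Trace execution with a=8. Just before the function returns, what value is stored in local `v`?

LOAD_FAST_LOAD_FAST a,a → push 8,8. Stack: [8, 8]
BINARY_OP * → 8 * 8 = 64. Stack: [64]
LOAD_FAST_LOAD_FAST a,a → push 8,8. Stack: [64, 8, 8]
BINARY_OP % → 8 % 8 = 0. Stack: [64, 0]
BINARY_OP - → 64 - 0 = 64. Stack: [64]
STORE_FAST m → m=64. Stack: []
LOAD_FAST_LOAD_FAST m,a → push 64,8. Stack: [64, 8]
BINARY_OP + → 64 + 8 = 72. Stack: [72]
LOAD_CONST → push 5. Stack: [72, 5]
LOAD_FAST a → push 8. Stack: [72, 5, 8]
BINARY_OP - → 5 - 8 = -3. Stack: [72, -3]
BINARY_OP - → 72 - -3 = 75. Stack: [75]
STORE_FAST v → v=75. Stack: []
LOAD_CONST → push 1. Stack: [1]
LOAD_FAST a → push 8. Stack: [1, 8]
BINARY_OP - → 1 - 8 = -7. Stack: [-7]
LOAD_FAST v → push 75. Stack: [-7, 75]
BINARY_OP ^ → -7 ^ 75 = -78. Stack: [-78]
STORE_FAST t → t=-78. Stack: []
LOAD_FAST_LOAD_FAST v,t → push 75,-78. Stack: [75, -78]
BINARY_OP * → 75 * -78 = -5850. Stack: [-5850]
STORE_FAST x → x=-5850. Stack: []
LOAD_FAST_LOAD_FAST v,m → push 75,64. Stack: [75, 64]
BINARY_OP + → 75 + 64 = 139. Stack: [139]
STORE_FAST y → y=139. Stack: []
LOAD_FAST y → push 139. Stack: [139]
LOAD_CONST → push 4. Stack: [139, 4]
BINARY_OP << → 139 << 4 = 2224. Stack: [2224]
STORE_FAST q → q=2224. Stack: []
LOAD_FAST m → push 64. Stack: [64]
RETURN_VALUE → return 64.

75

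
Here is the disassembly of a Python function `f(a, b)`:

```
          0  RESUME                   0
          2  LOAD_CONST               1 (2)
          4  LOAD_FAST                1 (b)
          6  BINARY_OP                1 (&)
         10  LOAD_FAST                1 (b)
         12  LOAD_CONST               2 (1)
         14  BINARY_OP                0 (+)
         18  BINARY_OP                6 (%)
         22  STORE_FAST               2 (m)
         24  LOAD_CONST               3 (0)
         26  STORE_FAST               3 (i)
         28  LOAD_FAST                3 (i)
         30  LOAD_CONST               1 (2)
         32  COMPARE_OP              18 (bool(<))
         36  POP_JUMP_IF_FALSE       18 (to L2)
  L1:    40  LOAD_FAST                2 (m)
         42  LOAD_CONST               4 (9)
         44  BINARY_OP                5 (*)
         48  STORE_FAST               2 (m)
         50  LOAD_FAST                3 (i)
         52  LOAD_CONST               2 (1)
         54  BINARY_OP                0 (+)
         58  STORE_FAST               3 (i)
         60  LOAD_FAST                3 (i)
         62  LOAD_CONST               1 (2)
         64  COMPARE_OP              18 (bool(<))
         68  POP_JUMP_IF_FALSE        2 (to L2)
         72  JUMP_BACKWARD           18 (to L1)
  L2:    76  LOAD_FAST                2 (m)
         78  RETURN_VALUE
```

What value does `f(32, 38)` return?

LOAD_CONST → push 2. Stack: [2]
LOAD_FAST b → push 38. Stack: [2, 38]
BINARY_OP & → 2 & 38 = 2. Stack: [2]
LOAD_FAST b → push 38. Stack: [2, 38]
LOAD_CONST → push 1. Stack: [2, 38, 1]
BINARY_OP + → 38 + 1 = 39. Stack: [2, 39]
BINARY_OP % → 2 % 39 = 2. Stack: [2]
STORE_FAST m → m=2. Stack: []
LOAD_CONST → push 0. Stack: [0]
STORE_FAST i → i=0. Stack: []
LOAD_FAST i → push 0. Stack: [0]
LOAD_CONST → push 2. Stack: [0, 2]
COMPARE_OP bool(<) → 0 vs 2 = True. Stack: [True]
POP_JUMP_IF_FALSE → pop True; no jump. Stack: []
LOAD_FAST m → push 2. Stack: [2]
LOAD_CONST → push 9. Stack: [2, 9]
BINARY_OP * → 2 * 9 = 18. Stack: [18]
STORE_FAST m → m=18. Stack: []
LOAD_FAST i → push 0. Stack: [0]
LOAD_CONST → push 1. Stack: [0, 1]
BINARY_OP + → 0 + 1 = 1. Stack: [1]
STORE_FAST i → i=1. Stack: []
LOAD_FAST i → push 1. Stack: [1]
LOAD_CONST → push 2. Stack: [1, 2]
COMPARE_OP bool(<) → 1 vs 2 = True. Stack: [True]
POP_JUMP_IF_FALSE → pop True; no jump. Stack: []
LOAD_FAST m → push 18. Stack: [18]
LOAD_CONST → push 9. Stack: [18, 9]
BINARY_OP * → 18 * 9 = 162. Stack: [162]
STORE_FAST m → m=162. Stack: []
LOAD_FAST i → push 1. Stack: [1]
LOAD_CONST → push 1. Stack: [1, 1]
BINARY_OP + → 1 + 1 = 2. Stack: [2]
STORE_FAST i → i=2. Stack: []
LOAD_FAST i → push 2. Stack: [2]
LOAD_CONST → push 2. Stack: [2, 2]
COMPARE_OP bool(<) → 2 vs 2 = False. Stack: [False]
POP_JUMP_IF_FALSE → pop False; jump. Stack: []
LOAD_FAST m → push 162. Stack: [162]
RETURN_VALUE → return 162.

162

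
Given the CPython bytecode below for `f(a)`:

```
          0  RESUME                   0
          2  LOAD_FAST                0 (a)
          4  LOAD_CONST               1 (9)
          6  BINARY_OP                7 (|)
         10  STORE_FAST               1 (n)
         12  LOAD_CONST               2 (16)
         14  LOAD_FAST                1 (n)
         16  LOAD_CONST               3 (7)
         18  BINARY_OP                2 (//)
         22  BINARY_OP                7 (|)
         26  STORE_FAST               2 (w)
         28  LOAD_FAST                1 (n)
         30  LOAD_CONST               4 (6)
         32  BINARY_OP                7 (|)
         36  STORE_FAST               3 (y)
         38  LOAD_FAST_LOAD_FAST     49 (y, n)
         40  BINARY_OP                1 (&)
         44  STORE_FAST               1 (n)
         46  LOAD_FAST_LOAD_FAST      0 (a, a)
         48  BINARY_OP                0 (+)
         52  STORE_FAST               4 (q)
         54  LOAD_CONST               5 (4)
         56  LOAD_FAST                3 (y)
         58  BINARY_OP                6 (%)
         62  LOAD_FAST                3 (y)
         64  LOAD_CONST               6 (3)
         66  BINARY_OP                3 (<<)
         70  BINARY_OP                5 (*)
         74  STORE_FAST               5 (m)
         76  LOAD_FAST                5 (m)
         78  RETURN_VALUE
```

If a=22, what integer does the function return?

992

LOAD_FAST a → push 22. Stack: [22]
LOAD_CONST → push 9. Stack: [22, 9]
BINARY_OP | → 22 | 9 = 31. Stack: [31]
STORE_FAST n → n=31. Stack: []
LOAD_CONST → push 16. Stack: [16]
LOAD_FAST n → push 31. Stack: [16, 31]
LOAD_CONST → push 7. Stack: [16, 31, 7]
BINARY_OP // → 31 // 7 = 4. Stack: [16, 4]
BINARY_OP | → 16 | 4 = 20. Stack: [20]
STORE_FAST w → w=20. Stack: []
LOAD_FAST n → push 31. Stack: [31]
LOAD_CONST → push 6. Stack: [31, 6]
BINARY_OP | → 31 | 6 = 31. Stack: [31]
STORE_FAST y → y=31. Stack: []
LOAD_FAST_LOAD_FAST y,n → push 31,31. Stack: [31, 31]
BINARY_OP & → 31 & 31 = 31. Stack: [31]
STORE_FAST n → n=31. Stack: []
LOAD_FAST_LOAD_FAST a,a → push 22,22. Stack: [22, 22]
BINARY_OP + → 22 + 22 = 44. Stack: [44]
STORE_FAST q → q=44. Stack: []
LOAD_CONST → push 4. Stack: [4]
LOAD_FAST y → push 31. Stack: [4, 31]
BINARY_OP % → 4 % 31 = 4. Stack: [4]
LOAD_FAST y → push 31. Stack: [4, 31]
LOAD_CONST → push 3. Stack: [4, 31, 3]
BINARY_OP << → 31 << 3 = 248. Stack: [4, 248]
BINARY_OP * → 4 * 248 = 992. Stack: [992]
STORE_FAST m → m=992. Stack: []
LOAD_FAST m → push 992. Stack: [992]
RETURN_VALUE → return 992.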